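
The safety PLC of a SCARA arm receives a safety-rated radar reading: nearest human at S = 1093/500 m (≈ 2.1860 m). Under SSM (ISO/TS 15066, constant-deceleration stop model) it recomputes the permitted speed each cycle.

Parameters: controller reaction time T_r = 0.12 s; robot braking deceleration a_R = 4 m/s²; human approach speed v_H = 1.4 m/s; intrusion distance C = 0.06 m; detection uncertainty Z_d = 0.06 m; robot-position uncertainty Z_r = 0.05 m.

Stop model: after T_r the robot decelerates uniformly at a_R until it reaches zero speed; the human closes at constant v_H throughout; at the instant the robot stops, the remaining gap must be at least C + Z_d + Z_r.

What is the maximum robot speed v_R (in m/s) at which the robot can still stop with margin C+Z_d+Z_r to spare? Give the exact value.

v_R_max = 12/5 m/s = 2.4000 m/s

at the boundary: (1/8)·v² + (47/100)·v + (-231/125) = 0
  disc = (47/100)² − 4·(1/8)·(-231/125) = 11449/10000 ; √disc = 107/100
  v_R = (−(47/100) + 107/100) / (2·(1/8)) = 12/5 m/s
check:
T_s = v_R/a_R = (12/5)/4 = 0.6000 s
robot in T_r: 2.4000·0.1200 = 0.2880 m
robot covers 2.4000·0.6000 − ½·4.0000·0.6000² = 0.7200 m while stopping
human closes 1.4000·0.7200 = 1.0080 m
margins: 0.0600+0.0600+0.0500 = 0.1700 m
sum ≈ 0.2880+0.7200+1.0080+0.1700 ≈ 2.1860 m = S ✓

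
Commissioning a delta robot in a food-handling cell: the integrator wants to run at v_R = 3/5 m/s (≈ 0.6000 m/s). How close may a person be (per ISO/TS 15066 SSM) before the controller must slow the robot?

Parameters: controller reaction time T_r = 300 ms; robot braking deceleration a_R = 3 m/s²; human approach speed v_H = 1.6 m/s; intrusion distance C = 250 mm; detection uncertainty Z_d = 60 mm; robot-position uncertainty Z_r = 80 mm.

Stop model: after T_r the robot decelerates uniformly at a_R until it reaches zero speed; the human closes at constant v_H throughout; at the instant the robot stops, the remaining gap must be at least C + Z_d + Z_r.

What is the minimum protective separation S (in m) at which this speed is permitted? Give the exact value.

S_min = 143/100 m = 1.4300 m

T_s = v_R/a_R = (3/5)/3 = 0.2000 s
reaction-phase robot travel = 0.6000·0.3000 = 0.1800 m
robot under decel: 0.6000²/(2·3.0000) = 0.0600 m
person approaches 1.6000·(0.3000+0.2000) = 0.8000 m
residual clearance needed = 0.2500+0.0600+0.0800 = 0.3900 m
S_min ≈ 0.1800+0.0600+0.8000+0.3900  ⇒  S_min = 143/100 m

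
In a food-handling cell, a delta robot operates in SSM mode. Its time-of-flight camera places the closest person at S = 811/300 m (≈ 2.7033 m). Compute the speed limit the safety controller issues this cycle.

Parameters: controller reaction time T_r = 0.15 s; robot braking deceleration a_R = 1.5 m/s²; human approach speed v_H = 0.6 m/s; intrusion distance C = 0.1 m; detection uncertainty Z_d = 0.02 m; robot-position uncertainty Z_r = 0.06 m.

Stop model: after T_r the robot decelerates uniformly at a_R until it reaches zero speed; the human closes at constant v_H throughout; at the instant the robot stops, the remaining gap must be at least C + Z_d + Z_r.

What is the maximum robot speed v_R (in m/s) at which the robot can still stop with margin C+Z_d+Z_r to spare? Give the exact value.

v_R_max = 2 m/s = 2.0000 m/s

at the boundary: (1/3)·v² + (11/20)·v + (-73/30) = 0
  disc = (11/20)² − 4·(1/3)·(-73/30) = 12769/3600 ; √disc = 113/60
  v_R = (−(11/20) + 113/60) / (2·(1/3)) = 2 m/s
check:
stop time T_s = 2/(3/2) = 1.3333 s
robot in T_r: 2.0000·0.1500 = 0.3000 m
braking distance = 2.0000²/(2·1.5000) = 1.3333 m
human over T_r+T_s: 0.6000·(0.1500+1.3333) = 0.8900 m
residual clearance needed = 0.1000+0.0200+0.0600 = 0.1800 m
sum ≈ 0.3000+1.3333+0.8900+0.1800 ≈ 2.7033 m = S ✓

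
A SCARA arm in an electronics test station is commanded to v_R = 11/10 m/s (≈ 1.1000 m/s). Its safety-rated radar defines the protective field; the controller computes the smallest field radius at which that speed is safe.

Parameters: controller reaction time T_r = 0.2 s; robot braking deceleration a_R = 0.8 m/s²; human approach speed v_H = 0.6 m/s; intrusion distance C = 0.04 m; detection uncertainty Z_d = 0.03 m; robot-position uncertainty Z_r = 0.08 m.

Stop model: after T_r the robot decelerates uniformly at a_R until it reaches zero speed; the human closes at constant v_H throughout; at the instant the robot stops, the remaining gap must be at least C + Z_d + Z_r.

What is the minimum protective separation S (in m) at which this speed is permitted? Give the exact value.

braking lasts T_s = (11/10)/(4/5) = 1.3750 s
robot covers v_R·T_r = 1.1000·0.2000 = 0.2200 m before braking
robot under decel: 1.1000²/(2·0.8000) = 0.7562 m
human over T_r+T_s: 0.6000·(0.2000+1.3750) = 0.9450 m
residual clearance needed = 0.0400+0.0300+0.0800 = 0.1500 m
S_min ≈ 0.2200+0.7562+0.9450+0.1500  ⇒  S_min = 1657/800 m

S_min = 1657/800 m = 2.0713 m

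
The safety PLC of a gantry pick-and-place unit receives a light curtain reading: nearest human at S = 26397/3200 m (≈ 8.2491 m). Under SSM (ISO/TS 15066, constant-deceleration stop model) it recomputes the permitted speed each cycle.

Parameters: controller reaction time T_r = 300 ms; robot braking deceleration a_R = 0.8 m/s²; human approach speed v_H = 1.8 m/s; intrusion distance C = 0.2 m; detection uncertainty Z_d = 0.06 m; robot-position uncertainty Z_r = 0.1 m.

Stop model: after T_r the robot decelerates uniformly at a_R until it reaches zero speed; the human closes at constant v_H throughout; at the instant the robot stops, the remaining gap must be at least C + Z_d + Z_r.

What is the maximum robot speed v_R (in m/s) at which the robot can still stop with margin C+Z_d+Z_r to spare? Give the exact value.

v_R_max = 39/20 m/s = 1.9500 m/s

quadratic (5/8)·v² + (51/20)·v + (-23517/3200) = 0
  disc = (51/20)² − 4·(5/8)·(-23517/3200) = 159201/6400 ; √disc = 399/80
  v_R = (−(51/20) + 399/80) / (2·(5/8)) = 39/20 m/s
check:
T_s = v_R/a_R = (39/20)/(4/5) = 2.4375 s
reaction-phase robot travel = 1.9500·0.3000 = 0.5850 m
braking distance = 1.9500²/(2·0.8000) = 2.3766 m
human over T_r+T_s: 1.8000·(0.3000+2.4375) = 4.9275 m
residual clearance needed = 0.2000+0.0600+0.1000 = 0.3600 m
sum ≈ 0.5850+2.3766+4.9275+0.3600 ≈ 8.2491 m = S ✓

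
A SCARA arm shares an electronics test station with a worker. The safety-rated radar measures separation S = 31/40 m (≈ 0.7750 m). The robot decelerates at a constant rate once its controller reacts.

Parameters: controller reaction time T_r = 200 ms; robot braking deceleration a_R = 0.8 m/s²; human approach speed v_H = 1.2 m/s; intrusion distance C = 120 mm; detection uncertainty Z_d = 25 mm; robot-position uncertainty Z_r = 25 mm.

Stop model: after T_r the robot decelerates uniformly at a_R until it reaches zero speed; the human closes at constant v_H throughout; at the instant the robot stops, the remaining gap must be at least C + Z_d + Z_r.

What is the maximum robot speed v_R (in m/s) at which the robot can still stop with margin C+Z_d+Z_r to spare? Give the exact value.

v_R_max = 1/5 m/s = 0.2000 m/s

quadratic (5/8)·v² + (17/10)·v + (-73/200) = 0
  disc = (17/10)² − 4·(5/8)·(-73/200) = 1521/400 ; √disc = 39/20
  v_R = (−(17/10) + 39/20) / (2·(5/8)) = 1/5 m/s
check:
braking lasts T_s = (1/5)/(4/5) = 0.2500 s
reaction-phase robot travel = 0.2000·0.2000 = 0.0400 m
braking distance = 0.2000²/(2·0.8000) = 0.0250 m
person approaches 1.2000·(0.2000+0.2500) = 0.5400 m
margins: 0.1200+0.0250+0.0250 = 0.1700 m
sum ≈ 0.0400+0.0250+0.5400+0.1700 ≈ 0.7750 m = S ✓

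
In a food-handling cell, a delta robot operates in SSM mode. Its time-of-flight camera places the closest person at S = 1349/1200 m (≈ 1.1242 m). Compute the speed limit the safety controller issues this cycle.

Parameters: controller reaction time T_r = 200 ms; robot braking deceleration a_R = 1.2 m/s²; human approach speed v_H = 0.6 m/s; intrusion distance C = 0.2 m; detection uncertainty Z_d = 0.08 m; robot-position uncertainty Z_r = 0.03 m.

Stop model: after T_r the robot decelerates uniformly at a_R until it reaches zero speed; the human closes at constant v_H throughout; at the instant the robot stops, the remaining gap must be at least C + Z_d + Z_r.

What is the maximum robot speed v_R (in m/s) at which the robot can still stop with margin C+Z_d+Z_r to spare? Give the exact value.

v_R_max = 7/10 m/s = 0.7000 m/s

quadratic (5/12)·v² + (7/10)·v + (-833/1200) = 0
  disc = (7/10)² − 4·(5/12)·(-833/1200) = 5929/3600 ; √disc = 77/60
  v_R = (−(7/10) + 77/60) / (2·(5/12)) = 7/10 m/s
check:
T_s = v_R/a_R = (7/10)/(6/5) = 0.5833 s
robot in T_r: 0.7000·0.2000 = 0.1400 m
braking distance = 0.7000²/(2·1.2000) = 0.2042 m
person approaches 0.6000·(0.2000+0.5833) = 0.4700 m
residual clearance needed = 0.2000+0.0800+0.0300 = 0.3100 m
sum ≈ 0.1400+0.2042+0.4700+0.3100 ≈ 1.1242 m = S ✓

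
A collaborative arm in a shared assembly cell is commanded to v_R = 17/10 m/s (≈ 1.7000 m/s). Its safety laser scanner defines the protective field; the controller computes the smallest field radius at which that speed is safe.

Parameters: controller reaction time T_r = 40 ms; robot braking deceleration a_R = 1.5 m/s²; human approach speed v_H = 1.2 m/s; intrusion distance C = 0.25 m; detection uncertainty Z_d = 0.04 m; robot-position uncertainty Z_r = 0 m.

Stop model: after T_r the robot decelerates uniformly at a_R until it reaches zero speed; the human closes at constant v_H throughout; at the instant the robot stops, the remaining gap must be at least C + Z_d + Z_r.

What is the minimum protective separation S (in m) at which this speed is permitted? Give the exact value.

S_min = 2047/750 m = 2.7293 m

stop time T_s = (17/10)/(3/2) = 1.1333 s
reaction-phase robot travel = 1.7000·0.0400 = 0.0680 m
robot under decel: 1.7000²/(2·1.5000) = 0.9633 m
person approaches 1.2000·(0.0400+1.1333) = 1.4080 m
residual clearance needed = 0.2500+0.0400+0.0000 = 0.2900 m
S_min ≈ 0.0680+0.9633+1.4080+0.2900  ⇒  S_min = 2047/750 m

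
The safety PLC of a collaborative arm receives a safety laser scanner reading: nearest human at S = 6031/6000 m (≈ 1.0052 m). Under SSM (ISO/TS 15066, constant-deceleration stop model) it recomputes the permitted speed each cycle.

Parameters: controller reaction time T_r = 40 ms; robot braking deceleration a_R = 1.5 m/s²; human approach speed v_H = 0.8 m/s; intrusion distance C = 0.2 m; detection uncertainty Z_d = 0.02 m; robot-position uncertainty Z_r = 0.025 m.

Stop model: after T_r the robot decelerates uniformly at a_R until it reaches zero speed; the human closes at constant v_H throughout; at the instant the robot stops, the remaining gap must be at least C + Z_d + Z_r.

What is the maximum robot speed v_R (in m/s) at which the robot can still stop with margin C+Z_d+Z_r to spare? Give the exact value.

at the boundary: (1/3)·v² + (43/75)·v + (-4369/6000) = 0
  disc = (43/75)² − 4·(1/3)·(-4369/6000) = 3249/2500 ; √disc = 57/50
  v_R = (−(43/75) + 57/50) / (2·(1/3)) = 17/20 m/s
check:
stop time T_s = (17/20)/(3/2) = 0.5667 s
reaction-phase robot travel = 0.8500·0.0400 = 0.0340 m
robot covers 0.8500·0.5667 − ½·1.5000·0.5667² = 0.2408 m while stopping
person approaches 0.8000·(0.0400+0.5667) = 0.4853 m
C+Z_d+Z_r = 0.2000+0.0200+0.0250 = 0.2450 m
sum ≈ 0.0340+0.2408+0.4853+0.2450 ≈ 1.0052 m = S ✓

v_R_max = 17/20 m/s = 0.8500 m/s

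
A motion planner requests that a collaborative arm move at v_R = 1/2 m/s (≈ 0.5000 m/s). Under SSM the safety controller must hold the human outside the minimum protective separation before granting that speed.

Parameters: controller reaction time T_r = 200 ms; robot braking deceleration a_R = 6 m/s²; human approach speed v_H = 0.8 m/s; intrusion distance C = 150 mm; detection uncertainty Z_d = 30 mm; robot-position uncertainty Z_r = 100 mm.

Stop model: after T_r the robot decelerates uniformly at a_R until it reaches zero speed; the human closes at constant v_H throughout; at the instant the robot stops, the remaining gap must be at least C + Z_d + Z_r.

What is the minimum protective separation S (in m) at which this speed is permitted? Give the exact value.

T_s = v_R/a_R = (1/2)/6 = 0.0833 s
robot in T_r: 0.5000·0.2000 = 0.1000 m
robot under decel: 0.5000²/(2·6.0000) = 0.0208 m
human closes 0.8000·0.2833 = 0.2267 m
C+Z_d+Z_r = 0.1500+0.0300+0.1000 = 0.2800 m
S_min ≈ 0.1000+0.0208+0.2267+0.2800  ⇒  S_min = 251/400 m

S_min = 251/400 m = 0.6275 m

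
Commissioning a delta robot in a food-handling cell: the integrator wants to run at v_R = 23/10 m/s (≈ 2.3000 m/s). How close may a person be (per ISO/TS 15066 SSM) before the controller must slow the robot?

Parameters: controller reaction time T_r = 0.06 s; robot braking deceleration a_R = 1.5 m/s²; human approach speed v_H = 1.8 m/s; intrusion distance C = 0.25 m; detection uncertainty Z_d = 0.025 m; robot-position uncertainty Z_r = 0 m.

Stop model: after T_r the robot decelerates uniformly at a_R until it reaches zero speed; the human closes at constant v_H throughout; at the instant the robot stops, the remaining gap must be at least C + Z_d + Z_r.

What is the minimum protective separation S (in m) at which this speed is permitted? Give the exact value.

S_min = 15133/3000 m = 5.0443 m

stop time T_s = (23/10)/(3/2) = 1.5333 s
robot covers v_R·T_r = 2.3000·0.0600 = 0.1380 m before braking
braking distance = 2.3000²/(2·1.5000) = 1.7633 m
human closes 1.8000·1.5933 = 2.8680 m
margins: 0.2500+0.0250+0.0000 = 0.2750 m
S_min ≈ 0.1380+1.7633+2.8680+0.2750  ⇒  S_min = 15133/3000 m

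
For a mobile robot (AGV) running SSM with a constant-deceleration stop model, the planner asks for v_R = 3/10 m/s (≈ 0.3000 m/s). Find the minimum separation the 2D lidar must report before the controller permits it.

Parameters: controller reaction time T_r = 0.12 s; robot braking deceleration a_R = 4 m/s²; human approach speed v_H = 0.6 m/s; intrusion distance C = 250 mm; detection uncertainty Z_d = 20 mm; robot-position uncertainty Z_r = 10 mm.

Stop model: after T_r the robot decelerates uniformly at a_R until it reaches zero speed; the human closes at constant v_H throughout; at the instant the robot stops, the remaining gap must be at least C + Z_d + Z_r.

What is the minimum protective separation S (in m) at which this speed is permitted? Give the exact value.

braking lasts T_s = (3/10)/4 = 0.0750 s
robot covers v_R·T_r = 0.3000·0.1200 = 0.0360 m before braking
robot covers 0.3000·0.0750 − ½·4.0000·0.0750² = 0.0112 m while stopping
person approaches 0.6000·(0.1200+0.0750) = 0.1170 m
residual clearance needed = 0.2500+0.0200+0.0100 = 0.2800 m
S_min ≈ 0.0360+0.0112+0.1170+0.2800  ⇒  S_min = 1777/4000 m

S_min = 1777/4000 m = 0.4442 m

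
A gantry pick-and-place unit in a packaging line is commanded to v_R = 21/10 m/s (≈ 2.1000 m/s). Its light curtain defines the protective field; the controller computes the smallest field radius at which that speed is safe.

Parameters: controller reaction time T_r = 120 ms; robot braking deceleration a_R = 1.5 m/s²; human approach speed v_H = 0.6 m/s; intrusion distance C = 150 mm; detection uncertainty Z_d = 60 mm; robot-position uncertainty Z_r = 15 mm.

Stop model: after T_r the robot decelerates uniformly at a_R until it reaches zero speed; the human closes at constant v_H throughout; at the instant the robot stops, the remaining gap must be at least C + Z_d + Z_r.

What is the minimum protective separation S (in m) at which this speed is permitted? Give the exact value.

S_min = 2859/1000 m = 2.8590 m

stop time T_s = (21/10)/(3/2) = 1.4000 s
robot covers v_R·T_r = 2.1000·0.1200 = 0.2520 m before braking
robot under decel: 2.1000²/(2·1.5000) = 1.4700 m
human closes 0.6000·1.5200 = 0.9120 m
margins: 0.1500+0.0600+0.0150 = 0.2250 m
S_min ≈ 0.2520+1.4700+0.9120+0.2250  ⇒  S_min = 2859/1000 m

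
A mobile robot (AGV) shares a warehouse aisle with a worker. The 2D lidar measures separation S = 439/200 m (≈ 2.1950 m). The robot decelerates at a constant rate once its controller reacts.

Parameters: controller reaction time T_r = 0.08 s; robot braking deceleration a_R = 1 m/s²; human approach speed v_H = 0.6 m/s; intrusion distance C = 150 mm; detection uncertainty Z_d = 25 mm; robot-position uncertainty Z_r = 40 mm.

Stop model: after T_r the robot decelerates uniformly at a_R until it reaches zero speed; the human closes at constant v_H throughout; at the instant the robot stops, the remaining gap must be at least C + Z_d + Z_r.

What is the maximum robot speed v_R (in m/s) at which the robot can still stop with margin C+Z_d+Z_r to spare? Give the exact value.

collect terms ⇒ (1/2)·v_R² + (17/25)·v_R + (-483/250) = 0
  disc = (17/25)² − 4·(1/2)·(-483/250) = 2704/625 ; √disc = 52/25
  v_R = (−(17/25) + 52/25) / (2·(1/2)) = 7/5 m/s
check:
T_s = v_R/a_R = (7/5)/1 = 1.4000 s
robot in T_r: 1.4000·0.0800 = 0.1120 m
braking distance = 1.4000²/(2·1.0000) = 0.9800 m
person approaches 0.6000·(0.0800+1.4000) = 0.8880 m
margins: 0.1500+0.0250+0.0400 = 0.2150 m
sum ≈ 0.1120+0.9800+0.8880+0.2150 ≈ 2.1950 m = S ✓

v_R_max = 7/5 m/s = 1.4000 m/s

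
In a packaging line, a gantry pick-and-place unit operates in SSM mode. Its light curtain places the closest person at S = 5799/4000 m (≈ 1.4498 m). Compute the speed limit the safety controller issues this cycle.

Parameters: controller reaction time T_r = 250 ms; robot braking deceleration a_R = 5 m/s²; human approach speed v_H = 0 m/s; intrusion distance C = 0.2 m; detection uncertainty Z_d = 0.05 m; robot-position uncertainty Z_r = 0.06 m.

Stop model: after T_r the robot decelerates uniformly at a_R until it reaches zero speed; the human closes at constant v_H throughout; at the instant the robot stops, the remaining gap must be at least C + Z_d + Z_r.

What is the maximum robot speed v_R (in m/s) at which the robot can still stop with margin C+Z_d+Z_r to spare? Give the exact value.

v_R_max = 47/20 m/s = 2.3500 m/s

at the boundary: (1/10)·v² + (1/4)·v + (-4559/4000) = 0
  disc = (1/4)² − 4·(1/10)·(-4559/4000) = 324/625 ; √disc = 18/25
  v_R = (−(1/4) + 18/25) / (2·(1/10)) = 47/20 m/s
check:
braking lasts T_s = (47/20)/5 = 0.4700 s
robot in T_r: 2.3500·0.2500 = 0.5875 m
robot covers 2.3500·0.4700 − ½·5.0000·0.4700² = 0.5523 m while stopping
human closes 0.0000·0.7200 = 0.0000 m
margins: 0.2000+0.0500+0.0600 = 0.3100 m
sum ≈ 0.5875+0.5523+0.0000+0.3100 ≈ 1.4498 m = S ✓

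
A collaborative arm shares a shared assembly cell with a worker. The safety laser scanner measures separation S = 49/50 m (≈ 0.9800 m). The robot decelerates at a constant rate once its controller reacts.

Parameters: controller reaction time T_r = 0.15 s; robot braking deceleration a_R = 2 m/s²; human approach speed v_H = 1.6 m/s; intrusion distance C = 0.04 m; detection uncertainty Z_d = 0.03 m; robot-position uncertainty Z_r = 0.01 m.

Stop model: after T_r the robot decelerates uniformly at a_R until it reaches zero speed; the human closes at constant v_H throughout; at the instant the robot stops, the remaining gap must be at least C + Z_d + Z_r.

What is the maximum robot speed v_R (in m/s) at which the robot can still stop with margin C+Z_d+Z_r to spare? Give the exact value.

quadratic (1/4)·v² + (19/20)·v + (-33/50) = 0
  disc = (19/20)² − 4·(1/4)·(-33/50) = 25/16 ; √disc = 5/4
  v_R = (−(19/20) + 5/4) / (2·(1/4)) = 3/5 m/s
check:
braking lasts T_s = (3/5)/2 = 0.3000 s
reaction-phase robot travel = 0.6000·0.1500 = 0.0900 m
braking distance = 0.6000²/(2·2.0000) = 0.0900 m
human closes 1.6000·0.4500 = 0.7200 m
C+Z_d+Z_r = 0.0400+0.0300+0.0100 = 0.0800 m
sum ≈ 0.0900+0.0900+0.7200+0.0800 ≈ 0.9800 m = S ✓

v_R_max = 3/5 m/s = 0.6000 m/s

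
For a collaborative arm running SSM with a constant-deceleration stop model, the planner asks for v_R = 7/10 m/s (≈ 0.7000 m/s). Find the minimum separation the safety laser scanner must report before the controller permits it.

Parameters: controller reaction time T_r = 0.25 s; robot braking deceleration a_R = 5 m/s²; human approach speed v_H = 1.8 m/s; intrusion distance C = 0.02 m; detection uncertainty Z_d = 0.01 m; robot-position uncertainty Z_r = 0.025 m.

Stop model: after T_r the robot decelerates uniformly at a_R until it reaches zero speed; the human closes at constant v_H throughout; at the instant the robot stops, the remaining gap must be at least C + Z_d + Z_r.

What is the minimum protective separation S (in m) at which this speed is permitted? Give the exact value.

S_min = 981/1000 m = 0.9810 m

braking lasts T_s = (7/10)/5 = 0.1400 s
robot covers v_R·T_r = 0.7000·0.2500 = 0.1750 m before braking
braking distance = 0.7000²/(2·5.0000) = 0.0490 m
human closes 1.8000·0.3900 = 0.7020 m
C+Z_d+Z_r = 0.0200+0.0100+0.0250 = 0.0550 m
S_min ≈ 0.1750+0.0490+0.7020+0.0550  ⇒  S_min = 981/1000 m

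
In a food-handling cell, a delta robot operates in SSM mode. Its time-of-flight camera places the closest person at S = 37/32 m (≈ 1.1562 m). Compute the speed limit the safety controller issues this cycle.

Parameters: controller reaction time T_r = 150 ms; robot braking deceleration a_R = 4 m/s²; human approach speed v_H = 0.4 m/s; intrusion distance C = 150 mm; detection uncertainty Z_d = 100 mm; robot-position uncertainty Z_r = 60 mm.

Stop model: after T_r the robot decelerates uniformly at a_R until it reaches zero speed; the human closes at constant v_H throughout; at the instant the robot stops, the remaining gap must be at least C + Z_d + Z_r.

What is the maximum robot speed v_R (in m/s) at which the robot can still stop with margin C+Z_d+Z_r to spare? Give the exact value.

v_R_max = 17/10 m/s = 1.7000 m/s

quadratic (1/8)·v² + (1/4)·v + (-629/800) = 0
  disc = (1/4)² − 4·(1/8)·(-629/800) = 729/1600 ; √disc = 27/40
  v_R = (−(1/4) + 27/40) / (2·(1/8)) = 17/10 m/s
check:
braking lasts T_s = (17/10)/4 = 0.4250 s
robot in T_r: 1.7000·0.1500 = 0.2550 m
robot covers 1.7000·0.4250 − ½·4.0000·0.4250² = 0.3613 m while stopping
human over T_r+T_s: 0.4000·(0.1500+0.4250) = 0.2300 m
C+Z_d+Z_r = 0.1500+0.1000+0.0600 = 0.3100 m
sum ≈ 0.2550+0.3613+0.2300+0.3100 ≈ 1.1562 m = S ✓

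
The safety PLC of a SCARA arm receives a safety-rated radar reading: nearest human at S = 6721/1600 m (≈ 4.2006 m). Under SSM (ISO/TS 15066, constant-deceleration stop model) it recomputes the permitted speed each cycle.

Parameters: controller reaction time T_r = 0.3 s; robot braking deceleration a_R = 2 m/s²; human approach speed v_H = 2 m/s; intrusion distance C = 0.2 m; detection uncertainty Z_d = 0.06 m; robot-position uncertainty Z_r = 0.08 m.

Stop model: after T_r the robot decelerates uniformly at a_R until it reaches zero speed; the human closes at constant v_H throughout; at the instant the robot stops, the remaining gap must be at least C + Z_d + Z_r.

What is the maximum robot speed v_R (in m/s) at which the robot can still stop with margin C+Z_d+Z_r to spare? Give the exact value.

v_R_max = 37/20 m/s = 1.8500 m/s

at the boundary: (1/4)·v² + (13/10)·v + (-5217/1600) = 0
  disc = (13/10)² − 4·(1/4)·(-5217/1600) = 7921/1600 ; √disc = 89/40
  v_R = (−(13/10) + 89/40) / (2·(1/4)) = 37/20 m/s
check:
stop time T_s = (37/20)/2 = 0.9250 s
robot in T_r: 1.8500·0.3000 = 0.5550 m
braking distance = 1.8500²/(2·2.0000) = 0.8556 m
human over T_r+T_s: 2.0000·(0.3000+0.9250) = 2.4500 m
C+Z_d+Z_r = 0.2000+0.0600+0.0800 = 0.3400 m
sum ≈ 0.5550+0.8556+2.4500+0.3400 ≈ 4.2006 m = S ✓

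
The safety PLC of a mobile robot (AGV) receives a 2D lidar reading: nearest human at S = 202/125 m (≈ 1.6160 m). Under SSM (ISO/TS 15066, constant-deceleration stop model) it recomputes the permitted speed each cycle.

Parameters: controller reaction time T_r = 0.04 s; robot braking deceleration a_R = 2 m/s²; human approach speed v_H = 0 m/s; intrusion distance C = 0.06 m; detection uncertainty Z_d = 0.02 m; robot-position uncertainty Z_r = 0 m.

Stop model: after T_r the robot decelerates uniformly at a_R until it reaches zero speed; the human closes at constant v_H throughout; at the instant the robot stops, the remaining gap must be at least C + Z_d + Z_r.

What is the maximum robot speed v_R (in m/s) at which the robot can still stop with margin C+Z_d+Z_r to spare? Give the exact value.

quadratic (1/4)·v² + (1/25)·v + (-192/125) = 0
  disc = (1/25)² − 4·(1/4)·(-192/125) = 961/625 ; √disc = 31/25
  v_R = (−(1/25) + 31/25) / (2·(1/4)) = 12/5 m/s
check:
T_s = v_R/a_R = (12/5)/2 = 1.2000 s
robot in T_r: 2.4000·0.0400 = 0.0960 m
robot covers 2.4000·1.2000 − ½·2.0000·1.2000² = 1.4400 m while stopping
human closes 0.0000·1.2400 = 0.0000 m
C+Z_d+Z_r = 0.0600+0.0200+0.0000 = 0.0800 m
sum ≈ 0.0960+1.4400+0.0000+0.0800 ≈ 1.6160 m = S ✓

v_R_max = 12/5 m/s = 2.4000 m/s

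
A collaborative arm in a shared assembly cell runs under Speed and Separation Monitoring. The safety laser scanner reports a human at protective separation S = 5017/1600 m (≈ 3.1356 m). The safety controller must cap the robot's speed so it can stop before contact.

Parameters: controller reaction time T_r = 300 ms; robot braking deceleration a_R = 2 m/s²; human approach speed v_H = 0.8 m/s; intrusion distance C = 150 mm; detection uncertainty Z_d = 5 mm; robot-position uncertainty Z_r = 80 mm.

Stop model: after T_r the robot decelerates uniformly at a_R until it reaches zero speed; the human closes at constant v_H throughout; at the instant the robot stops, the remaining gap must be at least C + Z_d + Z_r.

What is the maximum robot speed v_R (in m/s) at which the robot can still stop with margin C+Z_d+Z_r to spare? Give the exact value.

quadratic (1/4)·v² + (7/10)·v + (-4257/1600) = 0
  disc = (7/10)² − 4·(1/4)·(-4257/1600) = 5041/1600 ; √disc = 71/40
  v_R = (−(7/10) + 71/40) / (2·(1/4)) = 43/20 m/s
check:
stop time T_s = (43/20)/2 = 1.0750 s
reaction-phase robot travel = 2.1500·0.3000 = 0.6450 m
robot covers 2.1500·1.0750 − ½·2.0000·1.0750² = 1.1556 m while stopping
human over T_r+T_s: 0.8000·(0.3000+1.0750) = 1.1000 m
C+Z_d+Z_r = 0.1500+0.0050+0.0800 = 0.2350 m
sum ≈ 0.6450+1.1556+1.1000+0.2350 ≈ 3.1356 m = S ✓

v_R_max = 43/20 m/s = 2.1500 m/s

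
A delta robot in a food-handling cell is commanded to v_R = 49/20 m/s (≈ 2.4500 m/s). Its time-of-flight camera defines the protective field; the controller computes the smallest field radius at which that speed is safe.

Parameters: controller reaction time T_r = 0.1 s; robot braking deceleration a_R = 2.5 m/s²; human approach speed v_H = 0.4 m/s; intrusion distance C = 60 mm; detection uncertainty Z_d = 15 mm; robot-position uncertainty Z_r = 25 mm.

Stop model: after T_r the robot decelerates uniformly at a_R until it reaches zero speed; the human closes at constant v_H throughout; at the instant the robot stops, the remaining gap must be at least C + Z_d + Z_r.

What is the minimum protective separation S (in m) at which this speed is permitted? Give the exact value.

S_min = 791/400 m = 1.9775 m

braking lasts T_s = (49/20)/(5/2) = 0.9800 s
reaction-phase robot travel = 2.4500·0.1000 = 0.2450 m
robot under decel: 2.4500²/(2·2.5000) = 1.2005 m
human closes 0.4000·1.0800 = 0.4320 m
residual clearance needed = 0.0600+0.0150+0.0250 = 0.1000 m
S_min ≈ 0.2450+1.2005+0.4320+0.1000  ⇒  S_min = 791/400 m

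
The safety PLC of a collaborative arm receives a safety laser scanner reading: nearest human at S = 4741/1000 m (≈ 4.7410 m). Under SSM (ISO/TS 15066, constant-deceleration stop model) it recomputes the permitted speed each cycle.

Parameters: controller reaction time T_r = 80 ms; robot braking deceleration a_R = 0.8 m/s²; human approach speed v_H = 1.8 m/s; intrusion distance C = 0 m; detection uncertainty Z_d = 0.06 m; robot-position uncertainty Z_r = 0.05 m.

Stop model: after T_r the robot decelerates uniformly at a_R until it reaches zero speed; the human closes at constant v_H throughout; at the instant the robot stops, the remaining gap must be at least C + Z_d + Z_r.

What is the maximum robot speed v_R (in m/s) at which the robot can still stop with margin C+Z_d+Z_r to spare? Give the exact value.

v_R_max = 7/5 m/s = 1.4000 m/s

at the boundary: (5/8)·v² + (233/100)·v + (-4487/1000) = 0
  disc = (233/100)² − 4·(5/8)·(-4487/1000) = 10404/625 ; √disc = 102/25
  v_R = (−(233/100) + 102/25) / (2·(5/8)) = 7/5 m/s
check:
braking lasts T_s = (7/5)/(4/5) = 1.7500 s
robot in T_r: 1.4000·0.0800 = 0.1120 m
robot under decel: 1.4000²/(2·0.8000) = 1.2250 m
human over T_r+T_s: 1.8000·(0.0800+1.7500) = 3.2940 m
residual clearance needed = 0.0000+0.0600+0.0500 = 0.1100 m
sum ≈ 0.1120+1.2250+3.2940+0.1100 ≈ 4.7410 m = S ✓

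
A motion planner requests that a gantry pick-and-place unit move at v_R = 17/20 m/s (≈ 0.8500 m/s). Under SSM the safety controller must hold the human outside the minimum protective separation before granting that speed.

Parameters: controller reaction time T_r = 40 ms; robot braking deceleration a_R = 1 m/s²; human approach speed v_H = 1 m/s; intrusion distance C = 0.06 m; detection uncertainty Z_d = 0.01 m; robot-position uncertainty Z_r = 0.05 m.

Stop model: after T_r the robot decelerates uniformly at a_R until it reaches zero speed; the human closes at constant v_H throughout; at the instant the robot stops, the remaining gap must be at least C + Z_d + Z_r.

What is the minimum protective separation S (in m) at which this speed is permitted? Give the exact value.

stop time T_s = (17/20)/1 = 0.8500 s
robot in T_r: 0.8500·0.0400 = 0.0340 m
braking distance = 0.8500²/(2·1.0000) = 0.3613 m
human closes 1.0000·0.8900 = 0.8900 m
margins: 0.0600+0.0100+0.0500 = 0.1200 m
S_min ≈ 0.0340+0.3613+0.8900+0.1200  ⇒  S_min = 5621/4000 m

S_min = 5621/4000 m = 1.4053 m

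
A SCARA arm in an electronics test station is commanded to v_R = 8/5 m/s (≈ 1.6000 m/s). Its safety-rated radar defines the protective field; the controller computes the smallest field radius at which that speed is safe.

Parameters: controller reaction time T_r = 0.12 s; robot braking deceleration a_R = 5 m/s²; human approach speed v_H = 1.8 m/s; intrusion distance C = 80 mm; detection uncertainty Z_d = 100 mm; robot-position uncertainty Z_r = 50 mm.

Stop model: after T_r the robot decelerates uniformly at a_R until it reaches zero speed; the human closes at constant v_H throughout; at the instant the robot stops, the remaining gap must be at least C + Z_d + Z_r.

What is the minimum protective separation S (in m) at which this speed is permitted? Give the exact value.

S_min = 147/100 m = 1.4700 m

braking lasts T_s = (8/5)/5 = 0.3200 s
reaction-phase robot travel = 1.6000·0.1200 = 0.1920 m
braking distance = 1.6000²/(2·5.0000) = 0.2560 m
person approaches 1.8000·(0.1200+0.3200) = 0.7920 m
margins: 0.0800+0.1000+0.0500 = 0.2300 m
S_min ≈ 0.1920+0.2560+0.7920+0.2300  ⇒  S_min = 147/100 m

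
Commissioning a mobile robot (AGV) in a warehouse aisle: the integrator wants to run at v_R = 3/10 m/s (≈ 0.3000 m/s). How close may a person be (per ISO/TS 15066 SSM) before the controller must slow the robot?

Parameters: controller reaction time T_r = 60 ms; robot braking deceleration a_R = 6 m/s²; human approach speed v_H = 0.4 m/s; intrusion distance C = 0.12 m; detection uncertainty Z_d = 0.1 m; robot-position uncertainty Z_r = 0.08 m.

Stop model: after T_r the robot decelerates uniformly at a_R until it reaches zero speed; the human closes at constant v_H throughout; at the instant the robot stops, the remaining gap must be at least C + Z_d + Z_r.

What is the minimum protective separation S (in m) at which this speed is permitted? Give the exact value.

stop time T_s = (3/10)/6 = 0.0500 s
reaction-phase robot travel = 0.3000·0.0600 = 0.0180 m
robot covers 0.3000·0.0500 − ½·6.0000·0.0500² = 0.0075 m while stopping
human over T_r+T_s: 0.4000·(0.0600+0.0500) = 0.0440 m
residual clearance needed = 0.1200+0.1000+0.0800 = 0.3000 m
S_min ≈ 0.0180+0.0075+0.0440+0.3000  ⇒  S_min = 739/2000 m

S_min = 739/2000 m = 0.3695 m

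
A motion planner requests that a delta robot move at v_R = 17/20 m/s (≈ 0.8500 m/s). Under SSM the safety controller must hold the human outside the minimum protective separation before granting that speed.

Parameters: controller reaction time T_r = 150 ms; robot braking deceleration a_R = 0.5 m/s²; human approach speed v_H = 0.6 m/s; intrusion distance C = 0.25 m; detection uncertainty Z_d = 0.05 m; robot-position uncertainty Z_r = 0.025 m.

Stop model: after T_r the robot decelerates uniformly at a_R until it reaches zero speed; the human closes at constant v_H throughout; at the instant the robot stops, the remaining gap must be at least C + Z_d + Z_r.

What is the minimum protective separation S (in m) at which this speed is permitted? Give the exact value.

S_min = 457/200 m = 2.2850 m

T_s = v_R/a_R = (17/20)/(1/2) = 1.7000 s
reaction-phase robot travel = 0.8500·0.1500 = 0.1275 m
robot under decel: 0.8500²/(2·0.5000) = 0.7225 m
human closes 0.6000·1.8500 = 1.1100 m
C+Z_d+Z_r = 0.2500+0.0500+0.0250 = 0.3250 m
S_min ≈ 0.1275+0.7225+1.1100+0.3250  ⇒  S_min = 457/200 m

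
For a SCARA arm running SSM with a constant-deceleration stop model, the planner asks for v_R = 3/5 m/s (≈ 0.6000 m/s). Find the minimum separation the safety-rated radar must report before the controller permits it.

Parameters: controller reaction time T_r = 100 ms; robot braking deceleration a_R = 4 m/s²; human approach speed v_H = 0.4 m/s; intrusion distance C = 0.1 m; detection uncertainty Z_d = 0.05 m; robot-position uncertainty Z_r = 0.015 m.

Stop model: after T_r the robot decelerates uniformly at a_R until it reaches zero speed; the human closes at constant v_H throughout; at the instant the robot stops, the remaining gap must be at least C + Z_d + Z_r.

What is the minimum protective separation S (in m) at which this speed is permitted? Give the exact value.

S_min = 37/100 m = 0.3700 m

T_s = v_R/a_R = (3/5)/4 = 0.1500 s
reaction-phase robot travel = 0.6000·0.1000 = 0.0600 m
robot covers 0.6000·0.1500 − ½·4.0000·0.1500² = 0.0450 m while stopping
person approaches 0.4000·(0.1000+0.1500) = 0.1000 m
C+Z_d+Z_r = 0.1000+0.0500+0.0150 = 0.1650 m
S_min ≈ 0.0600+0.0450+0.1000+0.1650  ⇒  S_min = 37/100 m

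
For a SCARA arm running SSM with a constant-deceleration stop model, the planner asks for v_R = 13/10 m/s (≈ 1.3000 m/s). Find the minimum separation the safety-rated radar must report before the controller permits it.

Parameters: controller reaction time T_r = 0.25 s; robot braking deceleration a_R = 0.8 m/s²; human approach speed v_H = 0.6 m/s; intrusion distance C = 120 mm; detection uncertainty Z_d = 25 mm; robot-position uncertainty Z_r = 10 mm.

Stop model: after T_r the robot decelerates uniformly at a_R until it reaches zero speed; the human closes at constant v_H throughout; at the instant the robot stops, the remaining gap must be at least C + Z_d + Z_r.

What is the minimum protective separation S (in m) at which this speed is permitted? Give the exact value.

S_min = 2129/800 m = 2.6612 m

T_s = v_R/a_R = (13/10)/(4/5) = 1.6250 s
reaction-phase robot travel = 1.3000·0.2500 = 0.3250 m
robot covers 1.3000·1.6250 − ½·0.8000·1.6250² = 1.0562 m while stopping
person approaches 0.6000·(0.2500+1.6250) = 1.1250 m
residual clearance needed = 0.1200+0.0250+0.0100 = 0.1550 m
S_min ≈ 0.3250+1.0562+1.1250+0.1550  ⇒  S_min = 2129/800 m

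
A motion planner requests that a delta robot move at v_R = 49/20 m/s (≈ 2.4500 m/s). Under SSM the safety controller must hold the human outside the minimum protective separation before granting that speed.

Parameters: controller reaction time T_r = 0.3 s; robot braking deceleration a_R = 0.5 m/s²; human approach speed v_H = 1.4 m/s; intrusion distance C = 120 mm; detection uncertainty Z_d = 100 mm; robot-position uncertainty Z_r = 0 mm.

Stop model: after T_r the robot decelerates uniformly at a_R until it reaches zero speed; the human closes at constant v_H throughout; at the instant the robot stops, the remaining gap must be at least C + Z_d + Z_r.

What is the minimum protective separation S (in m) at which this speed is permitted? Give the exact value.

stop time T_s = (49/20)/(1/2) = 4.9000 s
reaction-phase robot travel = 2.4500·0.3000 = 0.7350 m
robot under decel: 2.4500²/(2·0.5000) = 6.0025 m
person approaches 1.4000·(0.3000+4.9000) = 7.2800 m
residual clearance needed = 0.1200+0.1000+0.0000 = 0.2200 m
S_min ≈ 0.7350+6.0025+7.2800+0.2200  ⇒  S_min = 1139/80 m

S_min = 1139/80 m = 14.2375 m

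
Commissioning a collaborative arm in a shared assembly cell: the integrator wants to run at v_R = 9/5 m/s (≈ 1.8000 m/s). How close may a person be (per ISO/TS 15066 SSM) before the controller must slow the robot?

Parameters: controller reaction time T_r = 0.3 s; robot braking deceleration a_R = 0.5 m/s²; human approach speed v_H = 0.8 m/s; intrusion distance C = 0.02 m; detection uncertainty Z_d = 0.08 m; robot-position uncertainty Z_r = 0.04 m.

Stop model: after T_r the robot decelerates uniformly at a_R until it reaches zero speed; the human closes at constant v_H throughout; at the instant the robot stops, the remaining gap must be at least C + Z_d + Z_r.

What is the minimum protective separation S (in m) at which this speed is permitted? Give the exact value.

T_s = v_R/a_R = (9/5)/(1/2) = 3.6000 s
robot in T_r: 1.8000·0.3000 = 0.5400 m
robot under decel: 1.8000²/(2·0.5000) = 3.2400 m
person approaches 0.8000·(0.3000+3.6000) = 3.1200 m
residual clearance needed = 0.0200+0.0800+0.0400 = 0.1400 m
S_min ≈ 0.5400+3.2400+3.1200+0.1400  ⇒  S_min = 176/25 m

S_min = 176/25 m = 7.0400 m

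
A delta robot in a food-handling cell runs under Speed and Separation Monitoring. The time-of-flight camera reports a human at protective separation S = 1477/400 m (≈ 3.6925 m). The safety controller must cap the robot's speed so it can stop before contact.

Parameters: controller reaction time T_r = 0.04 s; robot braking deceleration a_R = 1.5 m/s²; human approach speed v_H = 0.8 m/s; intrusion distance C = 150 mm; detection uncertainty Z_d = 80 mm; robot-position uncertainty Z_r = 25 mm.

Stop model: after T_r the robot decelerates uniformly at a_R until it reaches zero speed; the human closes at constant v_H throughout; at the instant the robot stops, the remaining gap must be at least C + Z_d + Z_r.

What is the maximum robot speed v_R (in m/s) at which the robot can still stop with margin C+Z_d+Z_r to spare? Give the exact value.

v_R_max = 49/20 m/s = 2.4500 m/s

collect terms ⇒ (1/3)·v_R² + (43/75)·v_R + (-6811/2000) = 0
  disc = (43/75)² − 4·(1/3)·(-6811/2000) = 109561/22500 ; √disc = 331/150
  v_R = (−(43/75) + 331/150) / (2·(1/3)) = 49/20 m/s
check:
stop time T_s = (49/20)/(3/2) = 1.6333 s
robot in T_r: 2.4500·0.0400 = 0.0980 m
braking distance = 2.4500²/(2·1.5000) = 2.0008 m
human closes 0.8000·1.6733 = 1.3387 m
C+Z_d+Z_r = 0.1500+0.0800+0.0250 = 0.2550 m
sum ≈ 0.0980+2.0008+1.3387+0.2550 ≈ 3.6925 m = S ✓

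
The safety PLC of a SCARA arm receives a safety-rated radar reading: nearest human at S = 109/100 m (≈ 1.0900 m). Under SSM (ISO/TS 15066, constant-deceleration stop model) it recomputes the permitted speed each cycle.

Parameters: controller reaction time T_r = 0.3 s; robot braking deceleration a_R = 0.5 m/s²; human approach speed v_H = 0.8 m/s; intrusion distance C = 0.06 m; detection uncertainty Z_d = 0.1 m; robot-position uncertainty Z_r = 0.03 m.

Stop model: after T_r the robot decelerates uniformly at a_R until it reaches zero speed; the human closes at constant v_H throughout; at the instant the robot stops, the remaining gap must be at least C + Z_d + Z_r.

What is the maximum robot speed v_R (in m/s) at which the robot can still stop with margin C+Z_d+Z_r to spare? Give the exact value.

quadratic (1)·v² + (19/10)·v + (-33/50) = 0
  disc = (19/10)² − 4·(1)·(-33/50) = 25/4 ; √disc = 5/2
  v_R = (−(19/10) + 5/2) / (2·(1)) = 3/10 m/s
check:
braking lasts T_s = (3/10)/(1/2) = 0.6000 s
robot in T_r: 0.3000·0.3000 = 0.0900 m
robot under decel: 0.3000²/(2·0.5000) = 0.0900 m
person approaches 0.8000·(0.3000+0.6000) = 0.7200 m
residual clearance needed = 0.0600+0.1000+0.0300 = 0.1900 m
sum ≈ 0.0900+0.0900+0.7200+0.1900 ≈ 1.0900 m = S ✓

v_R_max = 3/10 m/s = 0.3000 m/s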